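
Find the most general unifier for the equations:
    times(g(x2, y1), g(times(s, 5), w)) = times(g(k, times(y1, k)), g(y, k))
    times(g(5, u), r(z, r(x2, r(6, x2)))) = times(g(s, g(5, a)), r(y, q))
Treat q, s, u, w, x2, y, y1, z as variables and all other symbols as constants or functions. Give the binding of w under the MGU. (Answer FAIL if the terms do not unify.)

FAIL

Decompose times/2: g(x2, y1) = g(k, times(y1, k)),  g(times(s, 5), w) = g(y, k).
Decompose g/2: x2 = k,  y1 = times(y1, k).
Bind x2 := k; substituting into the one remaining equation that mentions x2 gives: times(g(5, u), r(z, r(k, r(6, k)))) = times(g(s, g(5, a)), r(y, q)).
Occurs check fails: y1 occurs in times(y1, k); the equation y1 = times(y1, k) has no finite solution.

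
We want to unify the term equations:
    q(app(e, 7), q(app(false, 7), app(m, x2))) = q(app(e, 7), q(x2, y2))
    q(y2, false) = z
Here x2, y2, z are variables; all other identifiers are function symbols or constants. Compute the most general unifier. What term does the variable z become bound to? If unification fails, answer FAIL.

q(app(m, app(false, 7)), false)

Decompose q/2: app(e, 7) = app(e, 7),  q(app(false, 7), app(m, x2)) = q(x2, y2).
Delete trivial equation app(e, 7) = app(e, 7).
Decompose q/2: app(false, 7) = x2,  app(m, x2) = y2.
Bind x2 := app(false, 7); substituting into the one remaining equation that mentions x2 gives: app(m, app(false, 7)) = y2.
Bind y2 := app(m, app(false, 7)); substituting into the remaining equation gives: q(app(m, app(false, 7)), false) = z.
Bind z := q(app(m, app(false, 7)), false).
MGU = { x2 := app(false, 7), y2 := app(m, app(false, 7)), z := q(app(m, app(false, 7)), false) }, so z := q(app(m, app(false, 7)), false).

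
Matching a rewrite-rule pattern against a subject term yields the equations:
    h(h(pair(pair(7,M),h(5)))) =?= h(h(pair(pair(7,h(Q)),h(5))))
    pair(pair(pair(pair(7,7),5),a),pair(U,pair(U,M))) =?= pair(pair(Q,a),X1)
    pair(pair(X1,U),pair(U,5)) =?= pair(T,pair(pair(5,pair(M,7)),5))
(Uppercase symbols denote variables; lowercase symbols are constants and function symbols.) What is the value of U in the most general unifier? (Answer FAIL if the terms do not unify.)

Decompose h/1: h(pair(pair(7,M),h(5))) =?= h(pair(pair(7,h(Q)),h(5))).
Decompose h/1: pair(pair(7,M),h(5)) =?= pair(pair(7,h(Q)),h(5)).
Decompose pair/2: pair(7,M) =?= pair(7,h(Q)),  h(5) =?= h(5).
Decompose pair/2: 7 =?= 7,  M =?= h(Q).
Delete trivial equation 7 =?= 7.
Bind M := h(Q); substituting into the 2 remaining equations that mention M gives: pair(pair(pair(pair(7,7),5),a),pair(U,pair(U,h(Q)))) =?= pair(pair(Q,a),X1),  pair(pair(X1,U),pair(U,5)) =?= pair(T,pair(pair(5,pair(h(Q),7)),5)).
Delete trivial equation h(5) =?= h(5).
Decompose pair/2: pair(pair(pair(7,7),5),a) =?= pair(Q,a),  pair(U,pair(U,h(Q))) =?= X1.
Decompose pair/2: pair(pair(7,7),5) =?= Q,  a =?= a.
Bind Q := pair(pair(7,7),5); substituting into the 2 remaining equations that mention Q gives: pair(U,pair(U,h(pair(pair(7,7),5)))) =?= X1,  pair(pair(X1,U),pair(U,5)) =?= pair(T,pair(pair(5,pair(h(pair(pair(7,7),5)),7)),5)). Substituting into the earlier binding gives M := h(pair(pair(7,7),5)).
Delete trivial equation a =?= a.
Bind X1 := pair(U,pair(U,h(pair(pair(7,7),5)))); substituting into the remaining equation gives: pair(pair(pair(U,pair(U,h(pair(pair(7,7),5)))),U),pair(U,5)) =?= pair(T,pair(pair(5,pair(h(pair(pair(7,7),5)),7)),5)).
Decompose pair/2: pair(pair(U,pair(U,h(pair(pair(7,7),5)))),U) =?= T,  pair(U,5) =?= pair(pair(5,pair(h(pair(pair(7,7),5)),7)),5).
Bind T := pair(pair(U,pair(U,h(pair(pair(7,7),5)))),U); no other remaining equation mentions T.
Decompose pair/2: U =?= pair(5,pair(h(pair(pair(7,7),5)),7)),  5 =?= 5.
Bind U := pair(5,pair(h(pair(pair(7,7),5)),7)); no other remaining equation mentions U. Substituting into the earlier bindings gives X1 := pair(pair(5,pair(h(pair(pair(7,7),5)),7)),pair(pair(5,pair(h(pair(pair(7,7),5)),7)),h(pair(pair(7,7),5)))), T := pair(pair(pair(5,pair(h(pair(pair(7,7),5)),7)),pair(pair(5,pair(h(pair(pair(7,7),5)),7)),h(pair(pair(7,7),5)))),pair(5,pair(h(pair(pair(7,7),5)),7))).
Delete trivial equation 5 =?= 5.
MGU = { M := h(pair(pair(7,7),5)), Q := pair(pair(7,7),5), X1 := pair(pair(5,pair(h(pair(pair(7,7),5)),7)),pair(pair(5,pair(h(pair(pair(7,7),5)),7)),h(pair(pair(7,7),5)))), T := pair(pair(pair(5,pair(h(pair(pair(7,7),5)),7)),pair(pair(5,pair(h(pair(pair(7,7),5)),7)),h(pair(pair(7,7),5)))),pair(5,pair(h(pair(pair(7,7),5)),7))), U := pair(5,pair(h(pair(pair(7,7),5)),7)) }, so U := pair(5,pair(h(pair(pair(7,7),5)),7)).

pair(5,pair(h(pair(pair(7,7),5)),7))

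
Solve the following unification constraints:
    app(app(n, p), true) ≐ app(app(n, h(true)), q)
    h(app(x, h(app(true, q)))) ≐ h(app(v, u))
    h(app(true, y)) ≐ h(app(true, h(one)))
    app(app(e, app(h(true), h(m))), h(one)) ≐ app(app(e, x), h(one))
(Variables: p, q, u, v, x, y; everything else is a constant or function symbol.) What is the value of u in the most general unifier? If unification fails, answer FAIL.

h(app(true, true))

Decompose app/2: app(n, p) ≐ app(n, h(true)),  true ≐ q.
Decompose app/2: n ≐ n,  p ≐ h(true).
Delete trivial equation n ≐ n.
Bind p := h(true); no other remaining equation mentions p.
Bind q := true; substituting into the one remaining equation that mentions q gives: h(app(x, h(app(true, true)))) ≐ h(app(v, u)).
Decompose h/1: app(x, h(app(true, true))) ≐ app(v, u).
Decompose app/2: x ≐ v,  h(app(true, true)) ≐ u.
Bind x := v; substituting into the one remaining equation that mentions x gives: app(app(e, app(h(true), h(m))), h(one)) ≐ app(app(e, v), h(one)).
Bind u := h(app(true, true)); no other remaining equation mentions u.
Decompose h/1: app(true, y) ≐ app(true, h(one)).
Decompose app/2: true ≐ true,  y ≐ h(one).
Delete trivial equation true ≐ true.
Bind y := h(one); no other remaining equation mentions y.
Decompose app/2: app(e, app(h(true), h(m))) ≐ app(e, v),  h(one) ≐ h(one).
Decompose app/2: e ≐ e,  app(h(true), h(m)) ≐ v.
Delete trivial equation e ≐ e.
Bind v := app(h(true), h(m)); no other remaining equation mentions v. Substituting into the earlier binding gives x := app(h(true), h(m)).
Delete trivial equation h(one) ≐ h(one).
MGU = { p -> h(true), q -> true, x -> app(h(true), h(m)), u -> h(app(true, true)), y -> h(one), v -> app(h(true), h(m)) }, so u -> h(app(true, true)).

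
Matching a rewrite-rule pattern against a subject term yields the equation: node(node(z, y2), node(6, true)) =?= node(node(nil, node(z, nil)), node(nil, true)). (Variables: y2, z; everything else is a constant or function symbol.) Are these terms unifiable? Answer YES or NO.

Decompose node/2: node(z, y2) =?= node(nil, node(z, nil)),  node(6, true) =?= node(nil, true).
Decompose node/2: z =?= nil,  y2 =?= node(z, nil).
Bind z := nil; substituting into the one remaining equation that mentions z gives: y2 =?= node(nil, nil).
Bind y2 := node(nil, nil); no other remaining equation mentions y2.
Decompose node/2: 6 =?= nil,  true =?= true.
Clash: constants 6 and nil differ; no unifier exists.

NO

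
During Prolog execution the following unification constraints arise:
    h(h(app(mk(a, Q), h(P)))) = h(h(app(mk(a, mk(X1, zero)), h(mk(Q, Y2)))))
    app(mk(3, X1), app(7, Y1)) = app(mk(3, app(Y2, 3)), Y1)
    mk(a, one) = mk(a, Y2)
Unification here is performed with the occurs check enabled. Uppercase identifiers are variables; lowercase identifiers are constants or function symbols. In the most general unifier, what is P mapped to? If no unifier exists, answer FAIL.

FAIL

Decompose h/1: h(app(mk(a, Q), h(P))) = h(app(mk(a, mk(X1, zero)), h(mk(Q, Y2)))).
Decompose h/1: app(mk(a, Q), h(P)) = app(mk(a, mk(X1, zero)), h(mk(Q, Y2))).
Decompose app/2: mk(a, Q) = mk(a, mk(X1, zero)),  h(P) = h(mk(Q, Y2)).
Decompose mk/2: a = a,  Q = mk(X1, zero).
Delete trivial equation a = a.
Bind Q := mk(X1, zero); substituting into the one remaining equation that mentions Q gives: h(P) = h(mk(mk(X1, zero), Y2)).
Decompose h/1: P = mk(mk(X1, zero), Y2).
Bind P := mk(mk(X1, zero), Y2); no other remaining equation mentions P.
Decompose app/2: mk(3, X1) = mk(3, app(Y2, 3)),  app(7, Y1) = Y1.
Decompose mk/2: 3 = 3,  X1 = app(Y2, 3).
Delete trivial equation 3 = 3.
Bind X1 := app(Y2, 3); no other remaining equation mentions X1. Substituting into the earlier bindings gives Q := mk(app(Y2, 3), zero), P := mk(mk(app(Y2, 3), zero), Y2).
Occurs check fails: Y1 occurs in app(7, Y1); the equation Y1 = app(7, Y1) has no finite solution.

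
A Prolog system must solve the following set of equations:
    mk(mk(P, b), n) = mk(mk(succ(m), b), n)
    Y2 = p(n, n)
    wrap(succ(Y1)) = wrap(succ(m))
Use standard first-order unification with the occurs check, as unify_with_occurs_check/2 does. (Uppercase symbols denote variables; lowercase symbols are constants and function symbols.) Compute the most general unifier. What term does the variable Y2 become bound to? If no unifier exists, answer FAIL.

Decompose mk/2: mk(P, b) = mk(succ(m), b),  n = n.
Decompose mk/2: P = succ(m),  b = b.
Bind P := succ(m); no other remaining equation mentions P.
Delete trivial equation b = b.
Delete trivial equation n = n.
Bind Y2 := p(n, n); no other remaining equation mentions Y2.
Decompose wrap/1: succ(Y1) = succ(m).
Decompose succ/1: Y1 = m.
Bind Y1 := m.
MGU = { P -> succ(m), Y2 -> p(n, n), Y1 -> m }, so Y2 -> p(n, n).

p(n, n)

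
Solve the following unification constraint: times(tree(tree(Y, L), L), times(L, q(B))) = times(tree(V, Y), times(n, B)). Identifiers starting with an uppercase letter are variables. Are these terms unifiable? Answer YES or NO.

NO

Decompose times/2: tree(tree(Y, L), L) = tree(V, Y),  times(L, q(B)) = times(n, B).
Decompose tree/2: tree(Y, L) = V,  L = Y.
Bind V := tree(Y, L); no other remaining equation mentions V.
Bind L := Y; substituting into the remaining equation gives: times(Y, q(B)) = times(n, B). Substituting into the earlier binding gives V := tree(Y, Y).
Decompose times/2: Y = n,  q(B) = B.
Bind Y := n; no other remaining equation mentions Y. Substituting into the earlier bindings gives V := tree(n, n), L := n.
Occurs check fails: B occurs in q(B); the equation B = q(B) has no finite solution.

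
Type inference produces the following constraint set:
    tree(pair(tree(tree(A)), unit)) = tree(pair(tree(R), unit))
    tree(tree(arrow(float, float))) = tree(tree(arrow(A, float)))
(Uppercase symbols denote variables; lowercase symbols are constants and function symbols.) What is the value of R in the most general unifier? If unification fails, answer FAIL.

tree(float)

Decompose tree/1: pair(tree(tree(A)), unit) = pair(tree(R), unit).
Decompose pair/2: tree(tree(A)) = tree(R),  unit = unit.
Decompose tree/1: tree(A) = R.
Bind R := tree(A); no other remaining equation mentions R.
Delete trivial equation unit = unit.
Decompose tree/1: tree(arrow(float, float)) = tree(arrow(A, float)).
Decompose tree/1: arrow(float, float) = arrow(A, float).
Decompose arrow/2: float = A,  float = float.
Bind A := float; no other remaining equation mentions A. Substituting into the earlier binding gives R := tree(float).
Delete trivial equation float = float.
MGU = { R -> tree(float), A -> float }, so R -> tree(float).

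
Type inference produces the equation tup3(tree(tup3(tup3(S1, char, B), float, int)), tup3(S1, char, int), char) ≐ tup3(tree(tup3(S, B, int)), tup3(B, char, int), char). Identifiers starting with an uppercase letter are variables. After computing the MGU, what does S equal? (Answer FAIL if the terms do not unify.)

tup3(float, char, float)

Decompose tup3/3: tree(tup3(tup3(S1, char, B), float, int)) ≐ tree(tup3(S, B, int)),  tup3(S1, char, int) ≐ tup3(B, char, int),  char ≐ char.
Decompose tree/1: tup3(tup3(S1, char, B), float, int) ≐ tup3(S, B, int).
Decompose tup3/3: tup3(S1, char, B) ≐ S,  float ≐ B,  int ≐ int.
Bind S := tup3(S1, char, B); no other remaining equation mentions S.
Bind B := float; substituting into the one remaining equation that mentions B gives: tup3(S1, char, int) ≐ tup3(float, char, int). Substituting into the earlier binding gives S := tup3(S1, char, float).
Delete trivial equation int ≐ int.
Decompose tup3/3: S1 ≐ float,  char ≐ char,  int ≐ int.
Bind S1 := float; no other remaining equation mentions S1. Substituting into the earlier binding gives S := tup3(float, char, float).
Delete trivial equation char ≐ char.
Delete trivial equation int ≐ int.
Delete trivial equation char ≐ char.
MGU = { S -> tup3(float, char, float), B -> float, S1 -> float }, so S -> tup3(float, char, float).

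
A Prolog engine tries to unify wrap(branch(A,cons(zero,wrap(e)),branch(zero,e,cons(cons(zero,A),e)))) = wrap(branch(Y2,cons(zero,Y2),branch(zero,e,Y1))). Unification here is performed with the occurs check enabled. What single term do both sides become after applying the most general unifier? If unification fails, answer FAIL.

wrap(branch(wrap(e),cons(zero,wrap(e)),branch(zero,e,cons(cons(zero,wrap(e)),e))))

Decompose wrap/1: branch(A,cons(zero,wrap(e)),branch(zero,e,cons(cons(zero,A),e))) = branch(Y2,cons(zero,Y2),branch(zero,e,Y1)).
Decompose branch/3: A = Y2,  cons(zero,wrap(e)) = cons(zero,Y2),  branch(zero,e,cons(cons(zero,A),e)) = branch(zero,e,Y1).
Bind A := Y2; substituting into the one remaining equation that mentions A gives: branch(zero,e,cons(cons(zero,Y2),e)) = branch(zero,e,Y1).
Decompose cons/2: zero = zero,  wrap(e) = Y2.
Delete trivial equation zero = zero.
Bind Y2 := wrap(e); substituting into the remaining equation gives: branch(zero,e,cons(cons(zero,wrap(e)),e)) = branch(zero,e,Y1). Substituting into the earlier binding gives A := wrap(e).
Decompose branch/3: zero = zero,  e = e,  cons(cons(zero,wrap(e)),e) = Y1.
Delete trivial equation zero = zero.
Delete trivial equation e = e.
Bind Y1 := cons(cons(zero,wrap(e)),e).
Applying the MGU to either side gives wrap(branch(wrap(e),cons(zero,wrap(e)),branch(zero,e,cons(cons(zero,wrap(e)),e)))).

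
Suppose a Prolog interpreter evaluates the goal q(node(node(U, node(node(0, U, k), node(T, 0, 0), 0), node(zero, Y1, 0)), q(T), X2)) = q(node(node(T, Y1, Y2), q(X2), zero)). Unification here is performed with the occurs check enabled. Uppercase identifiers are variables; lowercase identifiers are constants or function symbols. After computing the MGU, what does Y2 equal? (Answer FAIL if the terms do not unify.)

Decompose q/1: node(node(U, node(node(0, U, k), node(T, 0, 0), 0), node(zero, Y1, 0)), q(T), X2) = node(node(T, Y1, Y2), q(X2), zero).
Decompose node/3: node(U, node(node(0, U, k), node(T, 0, 0), 0), node(zero, Y1, 0)) = node(T, Y1, Y2),  q(T) = q(X2),  X2 = zero.
Decompose node/3: U = T,  node(node(0, U, k), node(T, 0, 0), 0) = Y1,  node(zero, Y1, 0) = Y2.
Bind U := T; substituting into the one remaining equation that mentions U gives: node(node(0, T, k), node(T, 0, 0), 0) = Y1.
Bind Y1 := node(node(0, T, k), node(T, 0, 0), 0); substituting into the one remaining equation that mentions Y1 gives: node(zero, node(node(0, T, k), node(T, 0, 0), 0), 0) = Y2.
Bind Y2 := node(zero, node(node(0, T, k), node(T, 0, 0), 0), 0); no other remaining equation mentions Y2.
Decompose q/1: T = X2.
Bind T := X2; no other remaining equation mentions T. Substituting into the earlier bindings gives U := X2, Y1 := node(node(0, X2, k), node(X2, 0, 0), 0), Y2 := node(zero, node(node(0, X2, k), node(X2, 0, 0), 0), 0).
Bind X2 := zero. Substituting into the earlier bindings gives U := zero, Y1 := node(node(0, zero, k), node(zero, 0, 0), 0), Y2 := node(zero, node(node(0, zero, k), node(zero, 0, 0), 0), 0), T := zero.
MGU = { U ↦ zero, Y1 ↦ node(node(0, zero, k), node(zero, 0, 0), 0), Y2 ↦ node(zero, node(node(0, zero, k), node(zero, 0, 0), 0), 0), T ↦ zero, X2 ↦ zero }, so Y2 ↦ node(zero, node(node(0, zero, k), node(zero, 0, 0), 0), 0).

node(zero, node(node(0, zero, k), node(zero, 0, 0), 0), 0)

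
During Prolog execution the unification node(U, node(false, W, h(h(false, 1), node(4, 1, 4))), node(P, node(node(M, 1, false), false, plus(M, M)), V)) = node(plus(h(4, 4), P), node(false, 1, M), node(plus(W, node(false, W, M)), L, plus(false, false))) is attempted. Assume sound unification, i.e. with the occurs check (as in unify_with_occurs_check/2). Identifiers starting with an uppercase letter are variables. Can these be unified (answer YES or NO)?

Decompose node/3: U = plus(h(4, 4), P),  node(false, W, h(h(false, 1), node(4, 1, 4))) = node(false, 1, M),  node(P, node(node(M, 1, false), false, plus(M, M)), V) = node(plus(W, node(false, W, M)), L, plus(false, false)).
Bind U := plus(h(4, 4), P); no other remaining equation mentions U.
Decompose node/3: false = false,  W = 1,  h(h(false, 1), node(4, 1, 4)) = M.
Delete trivial equation false = false.
Bind W := 1; substituting into the one remaining equation that mentions W gives: node(P, node(node(M, 1, false), false, plus(M, M)), V) = node(plus(1, node(false, 1, M)), L, plus(false, false)).
Bind M := h(h(false, 1), node(4, 1, 4)); substituting into the remaining equation gives: node(P, node(node(h(h(false, 1), node(4, 1, 4)), 1, false), false, plus(h(h(false, 1), node(4, 1, 4)), h(h(false, 1), node(4, 1, 4)))), V) = node(plus(1, node(false, 1, h(h(false, 1), node(4, 1, 4)))), L, plus(false, false)).
Decompose node/3: P = plus(1, node(false, 1, h(h(false, 1), node(4, 1, 4)))),  node(node(h(h(false, 1), node(4, 1, 4)), 1, false), false, plus(h(h(false, 1), node(4, 1, 4)), h(h(false, 1), node(4, 1, 4)))) = L,  V = plus(false, false).
Bind P := plus(1, node(false, 1, h(h(false, 1), node(4, 1, 4)))); no other remaining equation mentions P. Substituting into the earlier binding gives U := plus(h(4, 4), plus(1, node(false, 1, h(h(false, 1), node(4, 1, 4))))).
Bind L := node(node(h(h(false, 1), node(4, 1, 4)), 1, false), false, plus(h(h(false, 1), node(4, 1, 4)), h(h(false, 1), node(4, 1, 4)))); no other remaining equation mentions L.
Bind V := plus(false, false).
No equations remain and no clash or occurs-check failure arose, so a unifier exists.

YES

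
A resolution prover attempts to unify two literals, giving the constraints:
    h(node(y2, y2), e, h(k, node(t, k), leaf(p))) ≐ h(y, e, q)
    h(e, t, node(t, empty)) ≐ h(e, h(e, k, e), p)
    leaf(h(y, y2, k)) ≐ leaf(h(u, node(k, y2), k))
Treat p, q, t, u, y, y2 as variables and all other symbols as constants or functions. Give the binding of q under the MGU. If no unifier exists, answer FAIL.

FAIL

Decompose h/3: node(y2, y2) ≐ y,  e ≐ e,  h(k, node(t, k), leaf(p)) ≐ q.
Bind y := node(y2, y2); substituting into the one remaining equation that mentions y gives: leaf(h(node(y2, y2), y2, k)) ≐ leaf(h(u, node(k, y2), k)).
Delete trivial equation e ≐ e.
Bind q := h(k, node(t, k), leaf(p)); no other remaining equation mentions q.
Decompose h/3: e ≐ e,  t ≐ h(e, k, e),  node(t, empty) ≐ p.
Delete trivial equation e ≐ e.
Bind t := h(e, k, e); substituting into the one remaining equation that mentions t gives: node(h(e, k, e), empty) ≐ p. Substituting into the earlier binding gives q := h(k, node(h(e, k, e), k), leaf(p)).
Bind p := node(h(e, k, e), empty); no other remaining equation mentions p. Substituting into the earlier binding gives q := h(k, node(h(e, k, e), k), leaf(node(h(e, k, e), empty))).
Decompose leaf/1: h(node(y2, y2), y2, k) ≐ h(u, node(k, y2), k).
Decompose h/3: node(y2, y2) ≐ u,  y2 ≐ node(k, y2),  k ≐ k.
Bind u := node(y2, y2); no other remaining equation mentions u.
Occurs check fails: y2 occurs in node(k, y2); the equation y2 ≐ node(k, y2) has no finite solution.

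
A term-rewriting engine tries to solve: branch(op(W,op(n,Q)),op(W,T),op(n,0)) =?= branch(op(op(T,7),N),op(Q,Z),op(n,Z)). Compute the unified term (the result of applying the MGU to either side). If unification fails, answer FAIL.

Decompose branch/3: op(W,op(n,Q)) =?= op(op(T,7),N),  op(W,T) =?= op(Q,Z),  op(n,0) =?= op(n,Z).
Decompose op/2: W =?= op(T,7),  op(n,Q) =?= N.
Bind W := op(T,7); substituting into the one remaining equation that mentions W gives: op(op(T,7),T) =?= op(Q,Z).
Bind N := op(n,Q); no other remaining equation mentions N.
Decompose op/2: op(T,7) =?= Q,  T =?= Z.
Bind Q := op(T,7); no other remaining equation mentions Q. Substituting into the earlier binding gives N := op(n,op(T,7)).
Bind T := Z; no other remaining equation mentions T. Substituting into the earlier bindings gives W := op(Z,7), N := op(n,op(Z,7)), Q := op(Z,7).
Decompose op/2: n =?= n,  0 =?= Z.
Delete trivial equation n =?= n.
Bind Z := 0. Substituting into the earlier bindings gives W := op(0,7), N := op(n,op(0,7)), Q := op(0,7), T := 0.
Applying the MGU to either side gives branch(op(op(0,7),op(n,op(0,7))),op(op(0,7),0),op(n,0)).

branch(op(op(0,7),op(n,op(0,7))),op(op(0,7),0),op(n,0))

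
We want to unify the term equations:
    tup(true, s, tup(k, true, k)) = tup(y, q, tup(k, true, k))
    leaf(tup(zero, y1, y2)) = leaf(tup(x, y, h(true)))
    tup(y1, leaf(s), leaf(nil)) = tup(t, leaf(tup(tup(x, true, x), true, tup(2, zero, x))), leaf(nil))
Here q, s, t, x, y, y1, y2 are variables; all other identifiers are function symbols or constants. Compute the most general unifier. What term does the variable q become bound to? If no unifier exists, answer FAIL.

Decompose tup/3: true = y,  s = q,  tup(k, true, k) = tup(k, true, k).
Bind y := true; substituting into the one remaining equation that mentions y gives: leaf(tup(zero, y1, y2)) = leaf(tup(x, true, h(true))).
Bind s := q; substituting into the one remaining equation that mentions s gives: tup(y1, leaf(q), leaf(nil)) = tup(t, leaf(tup(tup(x, true, x), true, tup(2, zero, x))), leaf(nil)).
Delete trivial equation tup(k, true, k) = tup(k, true, k).
Decompose leaf/1: tup(zero, y1, y2) = tup(x, true, h(true)).
Decompose tup/3: zero = x,  y1 = true,  y2 = h(true).
Bind x := zero; substituting into the one remaining equation that mentions x gives: tup(y1, leaf(q), leaf(nil)) = tup(t, leaf(tup(tup(zero, true, zero), true, tup(2, zero, zero))), leaf(nil)).
Bind y1 := true; substituting into the one remaining equation that mentions y1 gives: tup(true, leaf(q), leaf(nil)) = tup(t, leaf(tup(tup(zero, true, zero), true, tup(2, zero, zero))), leaf(nil)).
Bind y2 := h(true); no other remaining equation mentions y2.
Decompose tup/3: true = t,  leaf(q) = leaf(tup(tup(zero, true, zero), true, tup(2, zero, zero))),  leaf(nil) = leaf(nil).
Bind t := true; no other remaining equation mentions t.
Decompose leaf/1: q = tup(tup(zero, true, zero), true, tup(2, zero, zero)).
Bind q := tup(tup(zero, true, zero), true, tup(2, zero, zero)); no other remaining equation mentions q. Substituting into the earlier binding gives s := tup(tup(zero, true, zero), true, tup(2, zero, zero)).
Delete trivial equation leaf(nil) = leaf(nil).
MGU = { y -> true, s -> tup(tup(zero, true, zero), true, tup(2, zero, zero)), x -> zero, y1 -> true, y2 -> h(true), t -> true, q -> tup(tup(zero, true, zero), true, tup(2, zero, zero)) }, so q -> tup(tup(zero, true, zero), true, tup(2, zero, zero)).

tup(tup(zero, true, zero), true, tup(2, zero, zero))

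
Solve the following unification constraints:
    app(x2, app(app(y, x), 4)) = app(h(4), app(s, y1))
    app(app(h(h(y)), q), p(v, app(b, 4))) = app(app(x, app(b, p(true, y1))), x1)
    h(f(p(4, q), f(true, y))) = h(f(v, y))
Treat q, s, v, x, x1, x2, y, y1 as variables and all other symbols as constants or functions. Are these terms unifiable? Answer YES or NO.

NO

Decompose app/2: x2 = h(4),  app(app(y, x), 4) = app(s, y1).
Bind x2 := h(4); no other remaining equation mentions x2.
Decompose app/2: app(y, x) = s,  4 = y1.
Bind s := app(y, x); no other remaining equation mentions s.
Bind y1 := 4; substituting into the one remaining equation that mentions y1 gives: app(app(h(h(y)), q), p(v, app(b, 4))) = app(app(x, app(b, p(true, 4))), x1).
Decompose app/2: app(h(h(y)), q) = app(x, app(b, p(true, 4))),  p(v, app(b, 4)) = x1.
Decompose app/2: h(h(y)) = x,  q = app(b, p(true, 4)).
Bind x := h(h(y)); no other remaining equation mentions x. Substituting into the earlier binding gives s := app(y, h(h(y))).
Bind q := app(b, p(true, 4)); substituting into the one remaining equation that mentions q gives: h(f(p(4, app(b, p(true, 4))), f(true, y))) = h(f(v, y)).
Bind x1 := p(v, app(b, 4)); no other remaining equation mentions x1.
Decompose h/1: f(p(4, app(b, p(true, 4))), f(true, y)) = f(v, y).
Decompose f/2: p(4, app(b, p(true, 4))) = v,  f(true, y) = y.
Bind v := p(4, app(b, p(true, 4))); no other remaining equation mentions v. Substituting into the earlier binding gives x1 := p(p(4, app(b, p(true, 4))), app(b, 4)).
Occurs check fails: y occurs in f(true, y); the equation y = f(true, y) has no finite solution.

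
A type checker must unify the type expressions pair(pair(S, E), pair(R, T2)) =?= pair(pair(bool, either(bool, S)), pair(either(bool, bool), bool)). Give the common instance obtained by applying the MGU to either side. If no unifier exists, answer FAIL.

pair(pair(bool, either(bool, bool)), pair(either(bool, bool), bool))

Decompose pair/2: pair(S, E) =?= pair(bool, either(bool, S)),  pair(R, T2) =?= pair(either(bool, bool), bool).
Decompose pair/2: S =?= bool,  E =?= either(bool, S).
Bind S := bool; substituting into the one remaining equation that mentions S gives: E =?= either(bool, bool).
Bind E := either(bool, bool); no other remaining equation mentions E.
Decompose pair/2: R =?= either(bool, bool),  T2 =?= bool.
Bind R := either(bool, bool); no other remaining equation mentions R.
Bind T2 := bool.
Applying the MGU to either side gives pair(pair(bool, either(bool, bool)), pair(either(bool, bool), bool)).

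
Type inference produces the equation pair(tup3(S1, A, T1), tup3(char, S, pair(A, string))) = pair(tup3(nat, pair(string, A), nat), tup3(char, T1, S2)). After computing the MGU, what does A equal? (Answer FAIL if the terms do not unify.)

FAIL

Decompose pair/2: tup3(S1, A, T1) = tup3(nat, pair(string, A), nat),  tup3(char, S, pair(A, string)) = tup3(char, T1, S2).
Decompose tup3/3: S1 = nat,  A = pair(string, A),  T1 = nat.
Bind S1 := nat; no other remaining equation mentions S1.
Occurs check fails: A occurs in pair(string, A); the equation A = pair(string, A) has no finite solution.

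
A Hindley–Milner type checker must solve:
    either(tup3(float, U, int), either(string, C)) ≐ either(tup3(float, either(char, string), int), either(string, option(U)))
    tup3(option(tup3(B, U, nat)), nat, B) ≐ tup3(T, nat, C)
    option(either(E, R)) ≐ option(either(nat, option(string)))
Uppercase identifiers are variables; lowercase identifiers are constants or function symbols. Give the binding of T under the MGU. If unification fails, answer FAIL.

option(tup3(option(either(char, string)), either(char, string), nat))

Decompose either/2: tup3(float, U, int) ≐ tup3(float, either(char, string), int),  either(string, C) ≐ either(string, option(U)).
Decompose tup3/3: float ≐ float,  U ≐ either(char, string),  int ≐ int.
Delete trivial equation float ≐ float.
Bind U := either(char, string); substituting into the 2 remaining equations that mention U gives: either(string, C) ≐ either(string, option(either(char, string))),  tup3(option(tup3(B, either(char, string), nat)), nat, B) ≐ tup3(T, nat, C).
Delete trivial equation int ≐ int.
Decompose either/2: string ≐ string,  C ≐ option(either(char, string)).
Delete trivial equation string ≐ string.
Bind C := option(either(char, string)); substituting into the one remaining equation that mentions C gives: tup3(option(tup3(B, either(char, string), nat)), nat, B) ≐ tup3(T, nat, option(either(char, string))).
Decompose tup3/3: option(tup3(B, either(char, string), nat)) ≐ T,  nat ≐ nat,  B ≐ option(either(char, string)).
Bind T := option(tup3(B, either(char, string), nat)); no other remaining equation mentions T.
Delete trivial equation nat ≐ nat.
Bind B := option(either(char, string)); no other remaining equation mentions B. Substituting into the earlier binding gives T := option(tup3(option(either(char, string)), either(char, string), nat)).
Decompose option/1: either(E, R) ≐ either(nat, option(string)).
Decompose either/2: E ≐ nat,  R ≐ option(string).
Bind E := nat; no other remaining equation mentions E.
Bind R := option(string).
MGU = { U := either(char, string), C := option(either(char, string)), T := option(tup3(option(either(char, string)), either(char, string), nat)), B := option(either(char, string)), E := nat, R := option(string) }, so T := option(tup3(option(either(char, string)), either(char, string), nat)).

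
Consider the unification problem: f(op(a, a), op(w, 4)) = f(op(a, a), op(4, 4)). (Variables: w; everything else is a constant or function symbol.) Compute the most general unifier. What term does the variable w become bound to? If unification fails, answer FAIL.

Decompose f/2: op(a, a) = op(a, a),  op(w, 4) = op(4, 4).
Delete trivial equation op(a, a) = op(a, a).
Decompose op/2: w = 4,  4 = 4.
Bind w := 4; no other remaining equation mentions w.
Delete trivial equation 4 = 4.
MGU = { w -> 4 }, so w -> 4.

4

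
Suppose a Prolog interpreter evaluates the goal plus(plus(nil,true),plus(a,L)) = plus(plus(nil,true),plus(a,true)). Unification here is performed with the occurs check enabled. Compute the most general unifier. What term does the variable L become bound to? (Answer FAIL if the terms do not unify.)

Decompose plus/2: plus(nil,true) = plus(nil,true),  plus(a,L) = plus(a,true).
Delete trivial equation plus(nil,true) = plus(nil,true).
Decompose plus/2: a = a,  L = true.
Delete trivial equation a = a.
Bind L := true.
MGU = { L ↦ true }, so L ↦ true.

true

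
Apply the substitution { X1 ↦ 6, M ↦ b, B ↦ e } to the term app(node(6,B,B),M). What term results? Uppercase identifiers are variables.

Replace each occurrence of M with b.
Replace each occurrence of B with e.
Result: app(node(6,e,e),b).

app(node(6,e,e),b)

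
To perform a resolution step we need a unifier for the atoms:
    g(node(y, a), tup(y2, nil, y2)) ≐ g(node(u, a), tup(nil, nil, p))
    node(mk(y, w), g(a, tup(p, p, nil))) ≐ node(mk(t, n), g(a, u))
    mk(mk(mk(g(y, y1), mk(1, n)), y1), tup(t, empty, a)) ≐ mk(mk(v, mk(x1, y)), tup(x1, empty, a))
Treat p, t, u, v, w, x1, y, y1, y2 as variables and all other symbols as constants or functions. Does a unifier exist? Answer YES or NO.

YES

Decompose g/2: node(y, a) ≐ node(u, a),  tup(y2, nil, y2) ≐ tup(nil, nil, p).
Decompose node/2: y ≐ u,  a ≐ a.
Bind y := u; substituting into the 2 remaining equations that mention y gives: node(mk(u, w), g(a, tup(p, p, nil))) ≐ node(mk(t, n), g(a, u)),  mk(mk(mk(g(u, y1), mk(1, n)), y1), tup(t, empty, a)) ≐ mk(mk(v, mk(x1, u)), tup(x1, empty, a)).
Delete trivial equation a ≐ a.
Decompose tup/3: y2 ≐ nil,  nil ≐ nil,  y2 ≐ p.
Bind y2 := nil; substituting into the one remaining equation that mentions y2 gives: nil ≐ p.
Delete trivial equation nil ≐ nil.
Bind p := nil; substituting into the one remaining equation that mentions p gives: node(mk(u, w), g(a, tup(nil, nil, nil))) ≐ node(mk(t, n), g(a, u)).
Decompose node/2: mk(u, w) ≐ mk(t, n),  g(a, tup(nil, nil, nil)) ≐ g(a, u).
Decompose mk/2: u ≐ t,  w ≐ n.
Bind u := t; substituting into the 2 remaining equations that mention u gives: g(a, tup(nil, nil, nil)) ≐ g(a, t),  mk(mk(mk(g(t, y1), mk(1, n)), y1), tup(t, empty, a)) ≐ mk(mk(v, mk(x1, t)), tup(x1, empty, a)). Substituting into the earlier binding gives y := t.
Bind w := n; no other remaining equation mentions w.
Decompose g/2: a ≐ a,  tup(nil, nil, nil) ≐ t.
Delete trivial equation a ≐ a.
Bind t := tup(nil, nil, nil); substituting into the remaining equation gives: mk(mk(mk(g(tup(nil, nil, nil), y1), mk(1, n)), y1), tup(tup(nil, nil, nil), empty, a)) ≐ mk(mk(v, mk(x1, tup(nil, nil, nil))), tup(x1, empty, a)). Substituting into the earlier bindings gives y := tup(nil, nil, nil), u := tup(nil, nil, nil).
Decompose mk/2: mk(mk(g(tup(nil, nil, nil), y1), mk(1, n)), y1) ≐ mk(v, mk(x1, tup(nil, nil, nil))),  tup(tup(nil, nil, nil), empty, a) ≐ tup(x1, empty, a).
Decompose mk/2: mk(g(tup(nil, nil, nil), y1), mk(1, n)) ≐ v,  y1 ≐ mk(x1, tup(nil, nil, nil)).
Bind v := mk(g(tup(nil, nil, nil), y1), mk(1, n)); no other remaining equation mentions v.
Bind y1 := mk(x1, tup(nil, nil, nil)); no other remaining equation mentions y1. Substituting into the earlier binding gives v := mk(g(tup(nil, nil, nil), mk(x1, tup(nil, nil, nil))), mk(1, n)).
Decompose tup/3: tup(nil, nil, nil) ≐ x1,  empty ≐ empty,  a ≐ a.
Bind x1 := tup(nil, nil, nil); no other remaining equation mentions x1. Substituting into the earlier bindings gives v := mk(g(tup(nil, nil, nil), mk(tup(nil, nil, nil), tup(nil, nil, nil))), mk(1, n)), y1 := mk(tup(nil, nil, nil), tup(nil, nil, nil)).
Delete trivial equation empty ≐ empty.
Delete trivial equation a ≐ a.
No equations remain and no clash or occurs-check failure arose, so a unifier exists.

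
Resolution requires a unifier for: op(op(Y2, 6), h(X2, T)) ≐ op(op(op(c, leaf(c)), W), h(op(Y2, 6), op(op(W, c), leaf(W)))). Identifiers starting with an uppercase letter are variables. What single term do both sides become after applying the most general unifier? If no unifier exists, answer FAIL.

Decompose op/2: op(Y2, 6) ≐ op(op(c, leaf(c)), W),  h(X2, T) ≐ h(op(Y2, 6), op(op(W, c), leaf(W))).
Decompose op/2: Y2 ≐ op(c, leaf(c)),  6 ≐ W.
Bind Y2 := op(c, leaf(c)); substituting into the one remaining equation that mentions Y2 gives: h(X2, T) ≐ h(op(op(c, leaf(c)), 6), op(op(W, c), leaf(W))).
Bind W := 6; substituting into the remaining equation gives: h(X2, T) ≐ h(op(op(c, leaf(c)), 6), op(op(6, c), leaf(6))).
Decompose h/2: X2 ≐ op(op(c, leaf(c)), 6),  T ≐ op(op(6, c), leaf(6)).
Bind X2 := op(op(c, leaf(c)), 6); no other remaining equation mentions X2.
Bind T := op(op(6, c), leaf(6)).
Applying the MGU to either side gives op(op(op(c, leaf(c)), 6), h(op(op(c, leaf(c)), 6), op(op(6, c), leaf(6)))).

op(op(op(c, leaf(c)), 6), h(op(op(c, leaf(c)), 6), op(op(6, c), leaf(6))))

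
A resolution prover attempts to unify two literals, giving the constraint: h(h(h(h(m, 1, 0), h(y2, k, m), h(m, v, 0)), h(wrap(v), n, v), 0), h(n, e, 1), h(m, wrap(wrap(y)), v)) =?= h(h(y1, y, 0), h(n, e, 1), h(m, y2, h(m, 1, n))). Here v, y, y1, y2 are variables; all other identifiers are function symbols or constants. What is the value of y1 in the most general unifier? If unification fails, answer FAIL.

Decompose h/3: h(h(h(m, 1, 0), h(y2, k, m), h(m, v, 0)), h(wrap(v), n, v), 0) =?= h(y1, y, 0),  h(n, e, 1) =?= h(n, e, 1),  h(m, wrap(wrap(y)), v) =?= h(m, y2, h(m, 1, n)).
Decompose h/3: h(h(m, 1, 0), h(y2, k, m), h(m, v, 0)) =?= y1,  h(wrap(v), n, v) =?= y,  0 =?= 0.
Bind y1 := h(h(m, 1, 0), h(y2, k, m), h(m, v, 0)); no other remaining equation mentions y1.
Bind y := h(wrap(v), n, v); substituting into the one remaining equation that mentions y gives: h(m, wrap(wrap(h(wrap(v), n, v))), v) =?= h(m, y2, h(m, 1, n)).
Delete trivial equation 0 =?= 0.
Delete trivial equation h(n, e, 1) =?= h(n, e, 1).
Decompose h/3: m =?= m,  wrap(wrap(h(wrap(v), n, v))) =?= y2,  v =?= h(m, 1, n).
Delete trivial equation m =?= m.
Bind y2 := wrap(wrap(h(wrap(v), n, v))); no other remaining equation mentions y2. Substituting into the earlier binding gives y1 := h(h(m, 1, 0), h(wrap(wrap(h(wrap(v), n, v))), k, m), h(m, v, 0)).
Bind v := h(m, 1, n). Substituting into the earlier bindings gives y1 := h(h(m, 1, 0), h(wrap(wrap(h(wrap(h(m, 1, n)), n, h(m, 1, n)))), k, m), h(m, h(m, 1, n), 0)), y := h(wrap(h(m, 1, n)), n, h(m, 1, n)), y2 := wrap(wrap(h(wrap(h(m, 1, n)), n, h(m, 1, n)))).
MGU = { y1 -> h(h(m, 1, 0), h(wrap(wrap(h(wrap(h(m, 1, n)), n, h(m, 1, n)))), k, m), h(m, h(m, 1, n), 0)), y -> h(wrap(h(m, 1, n)), n, h(m, 1, n)), y2 -> wrap(wrap(h(wrap(h(m, 1, n)), n, h(m, 1, n)))), v -> h(m, 1, n) }, so y1 -> h(h(m, 1, 0), h(wrap(wrap(h(wrap(h(m, 1, n)), n, h(m, 1, n)))), k, m), h(m, h(m, 1, n), 0)).

h(h(m, 1, 0), h(wrap(wrap(h(wrap(h(m, 1, n)), n, h(m, 1, n)))), k, m), h(m, h(m, 1, n), 0))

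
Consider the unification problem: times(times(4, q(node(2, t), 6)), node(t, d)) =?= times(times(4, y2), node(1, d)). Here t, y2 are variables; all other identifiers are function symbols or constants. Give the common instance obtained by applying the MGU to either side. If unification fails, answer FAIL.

Decompose times/2: times(4, q(node(2, t), 6)) =?= times(4, y2),  node(t, d) =?= node(1, d).
Decompose times/2: 4 =?= 4,  q(node(2, t), 6) =?= y2.
Delete trivial equation 4 =?= 4.
Bind y2 := q(node(2, t), 6); no other remaining equation mentions y2.
Decompose node/2: t =?= 1,  d =?= d.
Bind t := 1; no other remaining equation mentions t. Substituting into the earlier binding gives y2 := q(node(2, 1), 6).
Delete trivial equation d =?= d.
Applying the MGU to either side gives times(times(4, q(node(2, 1), 6)), node(1, d)).

times(times(4, q(node(2, 1), 6)), node(1, d))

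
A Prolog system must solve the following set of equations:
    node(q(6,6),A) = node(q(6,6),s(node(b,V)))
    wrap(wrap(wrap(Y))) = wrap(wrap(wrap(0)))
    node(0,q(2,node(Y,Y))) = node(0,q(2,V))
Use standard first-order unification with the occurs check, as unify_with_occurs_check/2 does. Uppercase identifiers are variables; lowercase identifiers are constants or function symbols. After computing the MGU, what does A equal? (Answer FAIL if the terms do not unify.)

s(node(b,node(0,0)))

Decompose node/2: q(6,6) = q(6,6),  A = s(node(b,V)).
Delete trivial equation q(6,6) = q(6,6).
Bind A := s(node(b,V)); no other remaining equation mentions A.
Decompose wrap/1: wrap(wrap(Y)) = wrap(wrap(0)).
Decompose wrap/1: wrap(Y) = wrap(0).
Decompose wrap/1: Y = 0.
Bind Y := 0; substituting into the remaining equation gives: node(0,q(2,node(0,0))) = node(0,q(2,V)).
Decompose node/2: 0 = 0,  q(2,node(0,0)) = q(2,V).
Delete trivial equation 0 = 0.
Decompose q/2: 2 = 2,  node(0,0) = V.
Delete trivial equation 2 = 2.
Bind V := node(0,0). Substituting into the earlier binding gives A := s(node(b,node(0,0))).
MGU = { A -> s(node(b,node(0,0))), Y -> 0, V -> node(0,0) }, so A -> s(node(b,node(0,0))).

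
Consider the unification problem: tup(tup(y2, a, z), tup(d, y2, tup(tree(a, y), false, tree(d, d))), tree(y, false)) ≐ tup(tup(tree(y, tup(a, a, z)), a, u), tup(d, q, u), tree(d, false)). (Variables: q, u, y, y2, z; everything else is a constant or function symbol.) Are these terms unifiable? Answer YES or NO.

YES

Decompose tup/3: tup(y2, a, z) ≐ tup(tree(y, tup(a, a, z)), a, u),  tup(d, y2, tup(tree(a, y), false, tree(d, d))) ≐ tup(d, q, u),  tree(y, false) ≐ tree(d, false).
Decompose tup/3: y2 ≐ tree(y, tup(a, a, z)),  a ≐ a,  z ≐ u.
Bind y2 := tree(y, tup(a, a, z)); substituting into the one remaining equation that mentions y2 gives: tup(d, tree(y, tup(a, a, z)), tup(tree(a, y), false, tree(d, d))) ≐ tup(d, q, u).
Delete trivial equation a ≐ a.
Bind z := u; substituting into the one remaining equation that mentions z gives: tup(d, tree(y, tup(a, a, u)), tup(tree(a, y), false, tree(d, d))) ≐ tup(d, q, u). Substituting into the earlier binding gives y2 := tree(y, tup(a, a, u)).
Decompose tup/3: d ≐ d,  tree(y, tup(a, a, u)) ≐ q,  tup(tree(a, y), false, tree(d, d)) ≐ u.
Delete trivial equation d ≐ d.
Bind q := tree(y, tup(a, a, u)); no other remaining equation mentions q.
Bind u := tup(tree(a, y), false, tree(d, d)); no other remaining equation mentions u. Substituting into the earlier bindings gives y2 := tree(y, tup(a, a, tup(tree(a, y), false, tree(d, d)))), z := tup(tree(a, y), false, tree(d, d)), q := tree(y, tup(a, a, tup(tree(a, y), false, tree(d, d)))).
Decompose tree/2: y ≐ d,  false ≐ false.
Bind y := d; no other remaining equation mentions y. Substituting into the earlier bindings gives y2 := tree(d, tup(a, a, tup(tree(a, d), false, tree(d, d)))), z := tup(tree(a, d), false, tree(d, d)), q := tree(d, tup(a, a, tup(tree(a, d), false, tree(d, d)))), u := tup(tree(a, d), false, tree(d, d)).
Delete trivial equation false ≐ false.
No equations remain and no clash or occurs-check failure arose, so a unifier exists.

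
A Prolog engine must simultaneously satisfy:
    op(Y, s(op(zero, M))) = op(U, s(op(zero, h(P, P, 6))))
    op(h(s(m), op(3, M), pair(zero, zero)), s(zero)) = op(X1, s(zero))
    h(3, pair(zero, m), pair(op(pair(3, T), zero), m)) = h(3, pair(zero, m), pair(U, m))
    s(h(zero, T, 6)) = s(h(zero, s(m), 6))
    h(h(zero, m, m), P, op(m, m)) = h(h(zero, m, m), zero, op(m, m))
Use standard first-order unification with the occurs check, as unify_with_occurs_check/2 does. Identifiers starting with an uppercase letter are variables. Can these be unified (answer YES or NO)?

YES

Decompose op/2: Y = U,  s(op(zero, M)) = s(op(zero, h(P, P, 6))).
Bind Y := U; no other remaining equation mentions Y.
Decompose s/1: op(zero, M) = op(zero, h(P, P, 6)).
Decompose op/2: zero = zero,  M = h(P, P, 6).
Delete trivial equation zero = zero.
Bind M := h(P, P, 6); substituting into the one remaining equation that mentions M gives: op(h(s(m), op(3, h(P, P, 6)), pair(zero, zero)), s(zero)) = op(X1, s(zero)).
Decompose op/2: h(s(m), op(3, h(P, P, 6)), pair(zero, zero)) = X1,  s(zero) = s(zero).
Bind X1 := h(s(m), op(3, h(P, P, 6)), pair(zero, zero)); no other remaining equation mentions X1.
Delete trivial equation s(zero) = s(zero).
Decompose h/3: 3 = 3,  pair(zero, m) = pair(zero, m),  pair(op(pair(3, T), zero), m) = pair(U, m).
Delete trivial equation 3 = 3.
Delete trivial equation pair(zero, m) = pair(zero, m).
Decompose pair/2: op(pair(3, T), zero) = U,  m = m.
Bind U := op(pair(3, T), zero); no other remaining equation mentions U. Substituting into the earlier binding gives Y := op(pair(3, T), zero).
Delete trivial equation m = m.
Decompose s/1: h(zero, T, 6) = h(zero, s(m), 6).
Decompose h/3: zero = zero,  T = s(m),  6 = 6.
Delete trivial equation zero = zero.
Bind T := s(m); no other remaining equation mentions T. Substituting into the earlier bindings gives Y := op(pair(3, s(m)), zero), U := op(pair(3, s(m)), zero).
Delete trivial equation 6 = 6.
Decompose h/3: h(zero, m, m) = h(zero, m, m),  P = zero,  op(m, m) = op(m, m).
Delete trivial equation h(zero, m, m) = h(zero, m, m).
Bind P := zero; no other remaining equation mentions P. Substituting into the earlier bindings gives M := h(zero, zero, 6), X1 := h(s(m), op(3, h(zero, zero, 6)), pair(zero, zero)).
Delete trivial equation op(m, m) = op(m, m).
No equations remain and no clash or occurs-check failure arose, so a unifier exists.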